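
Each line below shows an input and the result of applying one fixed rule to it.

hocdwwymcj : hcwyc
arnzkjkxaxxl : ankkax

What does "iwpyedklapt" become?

ipekat

The transformation: keep every other character starting from the first (positions 1st, 3rd, 5th, ...).
For "iwpyedklapt" the result is "ipekat".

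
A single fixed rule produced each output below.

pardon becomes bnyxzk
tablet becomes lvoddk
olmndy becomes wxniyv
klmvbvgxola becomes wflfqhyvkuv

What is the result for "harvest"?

Looking at the pairs, the operation is to shift every letter 10 places forward in the alphabet (wrapping around), then move the first 2 characters to the end (rotate left by 2).
Starting from "harvest": after the first operation, "rkbfocd"; after the second, "bfocdrk".
(Check on "tablet": → "dklvod" → "lvoddk" ✓)

bfocdrk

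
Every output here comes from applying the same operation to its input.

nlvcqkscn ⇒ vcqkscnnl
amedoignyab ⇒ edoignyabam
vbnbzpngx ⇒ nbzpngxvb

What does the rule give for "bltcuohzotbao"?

Each output is the input with this applied: move the first 2 characters to the end (rotate left by 2).
Doing the same to "bltcuohzotbao": "tcuohzotbaobl".

tcuohzotbaobl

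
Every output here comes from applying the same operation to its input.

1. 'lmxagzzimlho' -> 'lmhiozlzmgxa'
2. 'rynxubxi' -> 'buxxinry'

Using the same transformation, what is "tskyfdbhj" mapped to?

In each case the input is transformed by: move the last 3 characters to the front (rotate right by 3), then take characters alternately from the front and the back (1st, last, 2nd, 2nd-last, ...).
On "tskyfdbhj": the first step gives "bhjtskyfd", and the second then gives "bdhfjytks".

bdhfjytks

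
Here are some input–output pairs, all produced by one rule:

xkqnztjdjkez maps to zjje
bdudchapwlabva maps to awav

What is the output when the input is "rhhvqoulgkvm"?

qugv

Looking at the pairs, the operation is to keep every other character starting from the first (positions 1st, 3rd, 5th, ...), then keep only the last 4 characters.
For "rhhvqoulgkvm" the result is "qugv".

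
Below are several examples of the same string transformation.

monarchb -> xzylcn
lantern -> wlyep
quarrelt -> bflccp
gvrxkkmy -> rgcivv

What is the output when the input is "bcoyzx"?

Looking at the pairs, the operation is to shift every letter 11 places forward in the alphabet (wrapping around), then delete the last 2 characters.
For "bcoyzx", step one produces "mnzjki"; step two turns that into "mnzj".

mnzj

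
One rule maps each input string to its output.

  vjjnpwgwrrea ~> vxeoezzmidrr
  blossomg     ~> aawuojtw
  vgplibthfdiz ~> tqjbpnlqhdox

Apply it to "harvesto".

In each case the input is transformed by: shift every letter 8 places forward in the alphabet (wrapping around), then move the first 3 characters to the end (rotate left by 3).
On "harvesto": the first step gives "pizdmabw", and the second then gives "dmabwpiz".

dmabwpiz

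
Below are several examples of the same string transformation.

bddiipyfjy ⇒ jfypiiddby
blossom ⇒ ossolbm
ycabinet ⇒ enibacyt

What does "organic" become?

In each case the input is transformed by: reverse the string, then move the first character to the end.
So "organic" becomes "inagroc".

inagroc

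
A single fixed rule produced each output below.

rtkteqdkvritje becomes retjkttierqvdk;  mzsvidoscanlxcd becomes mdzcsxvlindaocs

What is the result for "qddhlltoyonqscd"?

The transformation: take characters alternately from the front and the back (1st, last, 2nd, 2nd-last, ...).
Applying that to "qddhlltoyonqscd" gives "qddcdshqlnlotyo".

qddcdshqlnlotyo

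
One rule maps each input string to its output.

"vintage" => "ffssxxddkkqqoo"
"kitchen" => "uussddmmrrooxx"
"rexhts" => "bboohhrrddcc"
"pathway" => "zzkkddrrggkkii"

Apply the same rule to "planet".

The rule is to double every character, then shift every letter 10 places forward in the alphabet (wrapping around).
For "planet", step one produces "ppllaanneett"; step two turns that into "zzvvkkxxoodd".
(Check on "pathway": → "ppaatthhwwaayy" → "zzkkddrrggkkii" ✓)

zzvvkkxxoodd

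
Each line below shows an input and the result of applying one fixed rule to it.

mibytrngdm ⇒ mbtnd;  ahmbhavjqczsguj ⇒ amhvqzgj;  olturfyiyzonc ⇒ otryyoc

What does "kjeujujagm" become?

kejjg

The pattern: keep every other character starting from the first (positions 1st, 3rd, 5th, ...).
"kjeujujagm" → "kejjg".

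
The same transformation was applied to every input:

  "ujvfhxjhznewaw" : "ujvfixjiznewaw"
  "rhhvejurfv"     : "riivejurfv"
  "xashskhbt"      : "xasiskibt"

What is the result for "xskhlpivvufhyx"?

xskilpivvufiyx

What's happening: replace every "h" with "i".
Doing the same to "xskhlpivvufhyx": "xskilpivvufiyx".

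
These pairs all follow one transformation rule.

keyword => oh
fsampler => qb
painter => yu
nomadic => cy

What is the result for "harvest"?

hi

The rule is to keep one character in every 3, starting at position 3 (positions 3rd, 6th, 9th, ...), then shift every letter 10 places backward in the alphabet (wrapping around).
On "harvest": the first step gives "rs", and the second then gives "hi".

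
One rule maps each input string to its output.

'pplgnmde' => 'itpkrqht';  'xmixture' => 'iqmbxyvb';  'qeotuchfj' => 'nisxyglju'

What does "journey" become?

The transformation: shift every letter 4 places forward in the alphabet (wrapping around), then swap the first and last characters.
For "journey", step one produces "nsyvric"; step two turns that into "csyvrin".

csyvrin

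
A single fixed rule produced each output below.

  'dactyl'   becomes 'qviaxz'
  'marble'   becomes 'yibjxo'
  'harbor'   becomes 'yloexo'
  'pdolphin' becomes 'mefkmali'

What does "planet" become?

Each output is the input with this applied: shift every letter 3 places backward in the alphabet (wrapping around), then swap the front and back halves of the string.
Doing the same to "planet": "kbqmix".

kbqmix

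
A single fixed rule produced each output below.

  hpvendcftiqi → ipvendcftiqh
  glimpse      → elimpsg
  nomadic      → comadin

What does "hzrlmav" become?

vzrlmah

What's happening: swap the first and last characters.
Applying that to "hzrlmav" gives "vzrlmah".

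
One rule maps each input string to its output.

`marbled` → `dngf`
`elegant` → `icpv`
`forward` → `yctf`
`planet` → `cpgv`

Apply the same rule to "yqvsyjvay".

lxca

Each output is the input with this applied: shift every letter 2 places forward in the alphabet (wrapping around), then keep only the last 4 characters.
"yqvsyjvay" → "asxualxca" → "lxca".
(Check on "elegant": → "gngicpv" → "icpv" ✓)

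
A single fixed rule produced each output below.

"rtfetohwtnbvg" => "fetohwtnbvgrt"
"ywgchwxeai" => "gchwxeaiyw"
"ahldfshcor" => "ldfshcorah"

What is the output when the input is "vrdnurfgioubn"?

dnurfgioubnvr

What's happening: move the first 2 characters to the end (rotate left by 2).
"vrdnurfgioubn" → "dnurfgioubnvr".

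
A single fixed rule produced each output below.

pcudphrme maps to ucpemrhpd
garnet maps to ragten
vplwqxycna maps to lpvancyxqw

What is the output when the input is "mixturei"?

ximierut

The rule is to reverse the string, then move the last 3 characters to the front (rotate right by 3).
For "mixturei", step one produces "ierutxim"; step two turns that into "ximierut".
(Check on "garnet": → "tenrag" → "ragten" ✓)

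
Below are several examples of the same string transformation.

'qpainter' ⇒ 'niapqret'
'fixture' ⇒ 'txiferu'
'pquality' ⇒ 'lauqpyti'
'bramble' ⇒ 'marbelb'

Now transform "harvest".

vrahtse

The rule is to move the last 3 characters to the front (rotate right by 3), then reverse the string.
"harvest" → "estharv" → "vrahtse".
(Check on "qpainter": → "terqpain" → "niapqret" ✓)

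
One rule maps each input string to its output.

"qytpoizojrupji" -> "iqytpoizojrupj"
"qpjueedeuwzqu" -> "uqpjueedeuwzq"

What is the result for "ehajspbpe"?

In each case the input is transformed by: move the last character to the front.
For "ehajspbpe" the result is "eehajspbp".

eehajspbp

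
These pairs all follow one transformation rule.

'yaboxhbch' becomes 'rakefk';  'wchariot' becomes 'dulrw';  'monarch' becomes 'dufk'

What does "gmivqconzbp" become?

ytfrqces

What's happening: delete the first 3 characters, then shift every letter 3 places forward in the alphabet (wrapping around).
For "gmivqconzbp" the result is "ytfrqces".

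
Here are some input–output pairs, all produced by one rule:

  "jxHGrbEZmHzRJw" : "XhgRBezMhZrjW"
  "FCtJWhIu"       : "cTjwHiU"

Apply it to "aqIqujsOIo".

In each case the input is transformed by: delete the first character, then flip the case of every letter.
Starting from "aqIqujsOIo": after the first operation, "qIqujsOIo"; after the second, "QiQUJSoiO".
(Check on "jxHGrbEZmHzRJw": → "xHGrbEZmHzRJw" → "XhgRBezMhZrjW" ✓)

QiQUJSoiO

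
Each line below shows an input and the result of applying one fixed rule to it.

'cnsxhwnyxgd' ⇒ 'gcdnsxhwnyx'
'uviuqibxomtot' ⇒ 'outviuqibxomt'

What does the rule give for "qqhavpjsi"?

sqiqhavpj

The rule is to swap the first and last characters, then move the last 2 characters to the front (rotate right by 2).
Working it through for "qqhavpjsi": intermediate "iqhavpjsq", final "sqiqhavpj".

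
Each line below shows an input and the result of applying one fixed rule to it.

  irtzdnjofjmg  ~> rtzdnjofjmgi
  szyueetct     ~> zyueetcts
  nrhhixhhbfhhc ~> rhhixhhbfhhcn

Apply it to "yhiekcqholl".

The rule is to move the first character to the end.
So "yhiekcqholl" becomes "hiekcqholly".

hiekcqholly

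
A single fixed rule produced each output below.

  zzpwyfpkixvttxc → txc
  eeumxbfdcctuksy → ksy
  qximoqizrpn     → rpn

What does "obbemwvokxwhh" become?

whh

The transformation: keep only the last 3 characters.
For "obbemwvokxwhh" the result is "whh".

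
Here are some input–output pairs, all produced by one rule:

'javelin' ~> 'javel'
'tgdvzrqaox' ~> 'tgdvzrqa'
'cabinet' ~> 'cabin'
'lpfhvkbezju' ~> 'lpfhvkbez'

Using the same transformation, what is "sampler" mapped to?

sampl

Rule — delete the last 2 characters.
Applying that to "sampler" gives "sampl".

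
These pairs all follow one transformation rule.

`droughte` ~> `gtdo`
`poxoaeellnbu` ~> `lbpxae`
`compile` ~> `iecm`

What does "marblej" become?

ljmr

What's happening: keep every other character starting from the first (positions 1st, 3rd, 5th, ...), then move the last 2 characters to the front (rotate right by 2).
On "marblej": the first step gives "mrlj", and the second then gives "ljmr".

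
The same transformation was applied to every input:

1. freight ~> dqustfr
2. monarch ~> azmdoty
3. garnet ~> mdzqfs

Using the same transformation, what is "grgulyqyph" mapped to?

dsgxkckbts

In each case the input is transformed by: move the first character to the end, then shift every letter 12 places forward in the alphabet (wrapping around).
So "grgulyqyph" becomes "dsgxkckbts".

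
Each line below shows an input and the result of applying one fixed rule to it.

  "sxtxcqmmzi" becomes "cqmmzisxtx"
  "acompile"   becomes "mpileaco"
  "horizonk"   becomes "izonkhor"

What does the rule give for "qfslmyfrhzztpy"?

The pattern: swap the front and back halves of the string, then move the last character to the front.
Working it through for "qfslmyfrhzztpy": intermediate "rhzztpyqfslmyf", final "frhzztpyqfslmy".

frhzztpyqfslmy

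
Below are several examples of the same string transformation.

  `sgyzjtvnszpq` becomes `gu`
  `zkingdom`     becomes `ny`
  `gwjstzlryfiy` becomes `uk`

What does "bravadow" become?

pf

In each case the input is transformed by: shift every letter 12 places backward in the alphabet (wrapping around), then keep only the first 2 characters.
So "bravadow" becomes "pf".
(Check on "sgyzjtvnszpq": → "gumnxhjbgnde" → "gu" ✓)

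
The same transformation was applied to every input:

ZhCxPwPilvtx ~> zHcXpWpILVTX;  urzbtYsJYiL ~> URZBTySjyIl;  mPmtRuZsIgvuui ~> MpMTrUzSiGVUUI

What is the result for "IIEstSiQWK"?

The transformation: flip the case of every letter.
For "IIEstSiQWK" the result is "iieSTsIqwk".

iieSTsIqwk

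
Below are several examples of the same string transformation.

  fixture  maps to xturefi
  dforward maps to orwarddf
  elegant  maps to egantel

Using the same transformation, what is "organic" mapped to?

Looking at the pairs, the operation is to move the first 2 characters to the end (rotate left by 2).
Applying that to "organic" gives "ganicor".

ganicor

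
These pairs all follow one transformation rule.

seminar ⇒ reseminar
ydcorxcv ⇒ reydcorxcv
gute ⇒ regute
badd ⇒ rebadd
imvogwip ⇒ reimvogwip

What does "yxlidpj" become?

In each case the input is transformed by: prepend "re".
So "yxlidpj" becomes "reyxlidpj".

reyxlidpj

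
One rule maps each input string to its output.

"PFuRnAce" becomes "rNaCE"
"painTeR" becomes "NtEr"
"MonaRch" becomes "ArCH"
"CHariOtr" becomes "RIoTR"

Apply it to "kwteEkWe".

EeKwE

The rule is to delete the first 3 characters, then flip the case of every letter.
"kwteEkWe" → "eEkWe" → "EeKwE".
(Check on "CHariOtr": → "riOtr" → "RIoTR" ✓)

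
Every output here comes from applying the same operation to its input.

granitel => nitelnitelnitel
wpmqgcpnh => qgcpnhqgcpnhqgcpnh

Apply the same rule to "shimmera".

mmerammerammera

The rule is to delete the first 3 characters, then write the whole string 3 times in a row.
For "shimmera", step one produces "mmera"; step two turns that into "mmerammerammera".
(Check on "wpmqgcpnh": → "qgcpnh" → "qgcpnhqgcpnhqgcpnh" ✓)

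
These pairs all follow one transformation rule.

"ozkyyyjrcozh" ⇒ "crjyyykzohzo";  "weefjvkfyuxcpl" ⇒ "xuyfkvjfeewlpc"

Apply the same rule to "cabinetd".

nibacdte

The pattern: reverse the string, then move the first 3 characters to the end (rotate left by 3).
On "cabinetd": the first step gives "dtenibac", and the second then gives "nibacdte".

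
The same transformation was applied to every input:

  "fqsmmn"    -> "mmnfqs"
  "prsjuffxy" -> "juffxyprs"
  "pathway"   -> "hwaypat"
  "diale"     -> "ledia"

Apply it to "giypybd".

The pattern: move the first 3 characters to the end (rotate left by 3).
Doing the same to "giypybd": "pybdgiy".

pybdgiy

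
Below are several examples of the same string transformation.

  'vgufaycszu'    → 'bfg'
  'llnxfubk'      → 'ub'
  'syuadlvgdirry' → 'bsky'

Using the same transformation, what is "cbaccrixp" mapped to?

In each case the input is transformed by: keep one character in every 3, starting at position 3 (positions 3rd, 6th, 9th, ...), then shift every letter 7 places forward in the alphabet (wrapping around).
"cbaccrixp" → "hyw".
(Check on "llnxfubk": → "nu" → "ub" ✓)

hyw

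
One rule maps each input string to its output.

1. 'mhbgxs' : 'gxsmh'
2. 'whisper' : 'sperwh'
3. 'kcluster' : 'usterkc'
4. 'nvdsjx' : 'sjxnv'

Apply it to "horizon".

Looking at the pairs, the operation is to move the first 3 characters to the end (rotate left by 3), then delete the last character.
For "horizon", step one produces "izonhor"; step two turns that into "izonho".

izonho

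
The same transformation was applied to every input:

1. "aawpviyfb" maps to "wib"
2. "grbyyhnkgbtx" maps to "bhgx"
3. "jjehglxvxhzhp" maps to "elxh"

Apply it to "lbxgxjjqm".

Looking at the pairs, the operation is to keep one character in every 3, starting at position 3 (positions 3rd, 6th, 9th, ...).
On "lbxgxjjqm" that produces "xjm".

xjm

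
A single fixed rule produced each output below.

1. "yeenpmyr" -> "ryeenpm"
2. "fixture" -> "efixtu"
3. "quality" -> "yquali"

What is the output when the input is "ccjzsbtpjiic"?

cccjzsbtpji

The transformation: move the last 2 characters to the front (rotate right by 2), then delete the first character.
Doing the same to "ccjzsbtpjiic": "cccjzsbtpji".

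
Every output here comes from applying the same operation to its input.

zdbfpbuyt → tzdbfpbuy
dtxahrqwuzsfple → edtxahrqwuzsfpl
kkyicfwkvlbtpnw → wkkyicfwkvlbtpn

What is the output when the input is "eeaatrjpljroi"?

The transformation: move the last character to the front.
So "eeaatrjpljroi" becomes "ieeaatrjpljro".

ieeaatrjpljro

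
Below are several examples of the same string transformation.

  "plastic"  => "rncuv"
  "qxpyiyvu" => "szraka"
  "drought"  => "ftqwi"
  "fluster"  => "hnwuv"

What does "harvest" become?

Looking at the pairs, the operation is to delete the last 2 characters, then shift every letter 2 places forward in the alphabet (wrapping around).
Starting from "harvest": after the first operation, "harve"; after the second, "jctxg".

jctxg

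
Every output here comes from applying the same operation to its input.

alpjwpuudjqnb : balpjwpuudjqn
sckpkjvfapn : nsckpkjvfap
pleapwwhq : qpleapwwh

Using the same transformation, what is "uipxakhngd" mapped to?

duipxakhng

The rule is to move the last character to the front.
So "uipxakhngd" becomes "duipxakhng".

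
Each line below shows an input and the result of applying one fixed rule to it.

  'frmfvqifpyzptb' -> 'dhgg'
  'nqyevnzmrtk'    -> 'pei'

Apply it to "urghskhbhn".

xby

The pattern: shift every letter 9 places backward in the alphabet (wrapping around), then keep one character in every 3, starting at position 3 (positions 3rd, 6th, 9th, ...).
Applying both steps to "urghskhbhn": "lixyjbysye", then "xby".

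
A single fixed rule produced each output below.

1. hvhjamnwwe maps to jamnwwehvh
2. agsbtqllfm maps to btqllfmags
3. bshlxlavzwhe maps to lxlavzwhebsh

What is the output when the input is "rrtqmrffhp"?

qmrffhprrt

What's happening: move the first 3 characters to the end (rotate left by 3).
"rrtqmrffhp" → "qmrffhprrt".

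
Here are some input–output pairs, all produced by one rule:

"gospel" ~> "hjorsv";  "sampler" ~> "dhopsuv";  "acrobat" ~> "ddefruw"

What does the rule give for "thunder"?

What's happening: sort the characters into alphabetical order, then shift every letter 3 places forward in the alphabet (wrapping around).
Applying both steps to "thunder": "dehnrtu", then "ghkquwx".
(Check on "sampler": → "aelmprs" → "dhopsuv" ✓)

ghkquwx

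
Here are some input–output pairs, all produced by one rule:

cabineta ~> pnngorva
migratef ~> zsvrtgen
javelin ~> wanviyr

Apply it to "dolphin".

What's happening: shift every letter 13 places forward in the alphabet (wrapping around) — i.e. ROT13, then take characters alternately from the front and the back (1st, last, 2nd, 2nd-last, ...).
Applying both steps to "dolphin": "qbycuva", then "qabvyuc".
(Check on "cabineta": → "pnovargn" → "pnngorva" ✓)

qabvyuc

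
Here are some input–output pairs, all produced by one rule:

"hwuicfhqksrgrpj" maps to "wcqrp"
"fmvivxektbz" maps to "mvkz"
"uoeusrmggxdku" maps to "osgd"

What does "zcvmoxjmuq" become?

The rule is to keep one character in every 3, starting at position 2 (positions 2nd, 5th, 8th, ...).
For "zcvmoxjmuq" the result is "com".

com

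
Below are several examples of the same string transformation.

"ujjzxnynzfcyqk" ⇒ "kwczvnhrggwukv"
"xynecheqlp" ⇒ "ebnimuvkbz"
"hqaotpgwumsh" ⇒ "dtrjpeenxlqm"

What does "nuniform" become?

clojkrkf

What's happening: shift every letter 3 places backward in the alphabet (wrapping around), then swap the front and back halves of the string.
"nuniform" → "krkfcloj" → "clojkrkf".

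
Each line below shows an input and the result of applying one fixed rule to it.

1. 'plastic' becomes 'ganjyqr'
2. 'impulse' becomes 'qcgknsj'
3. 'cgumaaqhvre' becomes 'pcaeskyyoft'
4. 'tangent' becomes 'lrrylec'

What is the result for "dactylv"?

Rule — shift every letter 2 places backward in the alphabet (wrapping around), then move the last 2 characters to the front (rotate right by 2).
Applying both steps to "dactylv": "byarwjt", then "jtbyarw".

jtbyarw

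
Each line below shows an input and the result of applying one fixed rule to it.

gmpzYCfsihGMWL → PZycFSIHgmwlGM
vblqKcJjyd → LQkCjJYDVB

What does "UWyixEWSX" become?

YIXewsxuw

Looking at the pairs, the operation is to flip the case of every letter, then move the first 2 characters to the end (rotate left by 2).
So "UWyixEWSX" becomes "YIXewsxuw".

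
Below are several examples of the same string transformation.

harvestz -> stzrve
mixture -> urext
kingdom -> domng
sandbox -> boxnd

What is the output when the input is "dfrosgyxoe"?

The rule is to delete the first 2 characters, then move the last 3 characters to the front (rotate right by 3).
On "dfrosgyxoe": the first step gives "rosgyxoe", and the second then gives "xoerosgy".

xoerosgy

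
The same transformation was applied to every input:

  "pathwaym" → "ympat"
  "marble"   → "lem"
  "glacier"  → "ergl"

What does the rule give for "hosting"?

ngho

The transformation: move the last 2 characters to the front (rotate right by 2), then delete the last 3 characters.
Starting from "hosting": after the first operation, "nghosti"; after the second, "ngho".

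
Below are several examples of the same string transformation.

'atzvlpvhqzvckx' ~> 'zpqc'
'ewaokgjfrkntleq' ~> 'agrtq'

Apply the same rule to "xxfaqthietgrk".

fter

In each case the input is transformed by: keep one character in every 3, starting at position 3 (positions 3rd, 6th, 9th, ...).
So "xxfaqthietgrk" becomes "fter".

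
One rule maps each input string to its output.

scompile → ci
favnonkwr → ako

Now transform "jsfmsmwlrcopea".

spsr

The pattern: take characters alternately from the front and the back (1st, last, 2nd, 2nd-last, ...), then keep one character in every 3, starting at position 3 (positions 3rd, 6th, 9th, ...).
Applying both steps to "jsfmsmwlrcopea": "jasefpmoscmrwl", then "spsr".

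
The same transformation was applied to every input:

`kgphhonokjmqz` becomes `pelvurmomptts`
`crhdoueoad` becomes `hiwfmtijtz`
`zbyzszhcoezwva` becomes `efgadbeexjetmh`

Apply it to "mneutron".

The pattern: take characters alternately from the front and the back (1st, last, 2nd, 2nd-last, ...), then shift every letter 5 places forward in the alphabet (wrapping around).
Applying both steps to "mneutron": "mnnoerut", then "rsstjwzy".
(Check on "crhdoueoad": → "cdrahodeou" → "hiwfmtijtz" ✓)

rsstjwzy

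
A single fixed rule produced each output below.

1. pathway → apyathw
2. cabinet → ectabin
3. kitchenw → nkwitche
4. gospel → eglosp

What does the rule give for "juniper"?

ejrunip

The transformation: swap the first and last characters, then move the last 2 characters to the front (rotate right by 2).
For "juniper", step one produces "runipej"; step two turns that into "ejrunip".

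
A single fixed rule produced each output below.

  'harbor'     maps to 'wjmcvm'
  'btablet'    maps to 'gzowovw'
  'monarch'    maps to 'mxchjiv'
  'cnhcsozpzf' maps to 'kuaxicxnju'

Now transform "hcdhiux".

Each output is the input with this applied: shift every letter 5 places backward in the alphabet (wrapping around), then move the last 3 characters to the front (rotate right by 3).
Doing the same to "hcdhiux": "dpscxyc".

dpscxyc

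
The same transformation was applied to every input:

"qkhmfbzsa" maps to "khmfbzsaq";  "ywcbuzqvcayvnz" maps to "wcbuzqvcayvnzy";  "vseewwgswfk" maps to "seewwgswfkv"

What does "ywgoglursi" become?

wgoglursiy

The pattern: move the first character to the end.
So "ywgoglursi" becomes "wgoglursiy".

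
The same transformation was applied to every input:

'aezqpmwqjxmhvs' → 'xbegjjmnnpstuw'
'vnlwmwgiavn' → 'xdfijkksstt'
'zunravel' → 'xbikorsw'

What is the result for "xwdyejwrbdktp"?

yaabghmoqttuv

Looking at the pairs, the operation is to sort the characters into alphabetical order, then shift every letter 3 places backward in the alphabet (wrapping around).
"xwdyejwrbdktp" → "bddejkprtwwxy" → "yaabghmoqttuv".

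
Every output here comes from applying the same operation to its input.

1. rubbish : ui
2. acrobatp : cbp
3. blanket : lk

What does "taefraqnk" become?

The pattern: keep one character in every 3, starting at position 2 (positions 2nd, 5th, 8th, ...).
Applying that to "taefraqnk" gives "arn".

arn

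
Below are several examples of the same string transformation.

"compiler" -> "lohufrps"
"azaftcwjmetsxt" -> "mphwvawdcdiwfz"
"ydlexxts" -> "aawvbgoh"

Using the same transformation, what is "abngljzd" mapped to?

The transformation: shift every letter 3 places forward in the alphabet (wrapping around), then swap the front and back halves of the string.
Working it through for "abngljzd": intermediate "deqjomcg", final "omcgdeqj".

omcgdeqj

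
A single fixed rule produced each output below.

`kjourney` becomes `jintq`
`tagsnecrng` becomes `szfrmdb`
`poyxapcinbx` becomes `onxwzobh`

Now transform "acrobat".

zbqn

Rule — delete the last 3 characters, then shift every letter 1 place backward in the alphabet (wrapping around).
For "acrobat", step one produces "acro"; step two turns that into "zbqn".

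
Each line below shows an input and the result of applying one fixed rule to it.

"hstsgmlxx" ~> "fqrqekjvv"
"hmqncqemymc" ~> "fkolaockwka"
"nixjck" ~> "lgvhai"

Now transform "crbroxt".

Rule — shift every letter 2 places backward in the alphabet (wrapping around).
"crbroxt" → "apzpmvr".

apzpmvr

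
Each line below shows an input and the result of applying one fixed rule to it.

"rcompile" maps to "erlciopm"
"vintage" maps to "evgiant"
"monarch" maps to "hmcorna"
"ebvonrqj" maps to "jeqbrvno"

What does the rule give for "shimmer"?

In each case the input is transformed by: take characters alternately from the front and the back (1st, last, 2nd, 2nd-last, ...), then swap each adjacent pair of characters (1↔2, 3↔4, ...).
On "shimmer" that produces "rsehmim".
(Check on "vintage": → "veignat" → "evgiant" ✓)

rsehmim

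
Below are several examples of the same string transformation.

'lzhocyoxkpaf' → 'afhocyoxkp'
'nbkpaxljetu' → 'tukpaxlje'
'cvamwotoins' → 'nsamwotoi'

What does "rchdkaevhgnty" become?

tyhdkaevhgn

In each case the input is transformed by: delete the first 2 characters, then move the last 2 characters to the front (rotate right by 2).
"rchdkaevhgnty" → "hdkaevhgnty" → "tyhdkaevhgn".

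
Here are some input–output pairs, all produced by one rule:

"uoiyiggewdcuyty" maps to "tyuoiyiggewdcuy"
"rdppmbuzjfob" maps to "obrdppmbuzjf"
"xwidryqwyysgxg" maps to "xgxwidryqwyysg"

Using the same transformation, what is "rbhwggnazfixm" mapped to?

Looking at the pairs, the operation is to move the last 2 characters to the front (rotate right by 2).
So "rbhwggnazfixm" becomes "xmrbhwggnazfi".

xmrbhwggnazfi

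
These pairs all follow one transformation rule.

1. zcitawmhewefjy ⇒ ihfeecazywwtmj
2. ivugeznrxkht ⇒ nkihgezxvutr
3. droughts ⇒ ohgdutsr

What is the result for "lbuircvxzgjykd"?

The pattern: sort the characters into reverse alphabetical order, then swap the front and back halves of the string.
For "lbuircvxzgjykd", step one produces "zyxvurlkjigdcb"; step two turns that into "kjigdcbzyxvurl".

kjigdcbzyxvurl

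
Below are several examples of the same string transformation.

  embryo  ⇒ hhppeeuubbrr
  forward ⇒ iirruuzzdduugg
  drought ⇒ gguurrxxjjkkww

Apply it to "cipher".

ffllsskkhhuu

Rule — shift every letter 3 places forward in the alphabet (wrapping around), then double every character.
On "cipher": the first step gives "flskhu", and the second then gives "ffllsskkhhuu".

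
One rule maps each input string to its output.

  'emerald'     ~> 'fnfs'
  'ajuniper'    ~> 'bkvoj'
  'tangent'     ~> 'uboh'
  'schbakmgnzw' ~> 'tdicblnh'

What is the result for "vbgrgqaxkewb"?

Looking at the pairs, the operation is to shift every letter 1 place forward in the alphabet (wrapping around), then delete the last 3 characters.
Starting from "vbgrgqaxkewb": after the first operation, "wchshrbylfxc"; after the second, "wchshrbyl".

wchshrbyl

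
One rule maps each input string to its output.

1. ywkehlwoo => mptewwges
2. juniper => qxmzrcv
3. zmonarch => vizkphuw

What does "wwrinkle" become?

The rule is to move the first 3 characters to the end (rotate left by 3), then shift every letter 8 places forward in the alphabet (wrapping around).
Working it through for "wwrinkle": intermediate "inklewwr", final "qvstmeez".

qvstmeez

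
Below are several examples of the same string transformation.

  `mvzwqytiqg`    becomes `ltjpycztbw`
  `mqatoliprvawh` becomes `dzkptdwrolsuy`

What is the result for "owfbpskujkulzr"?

Looking at the pairs, the operation is to shift every letter 3 places forward in the alphabet (wrapping around), then move the last 3 characters to the front (rotate right by 3).
Starting from "owfbpskujkulzr": after the first operation, "rziesvnxmnxocu"; after the second, "ocurziesvnxmnx".

ocurziesvnxmnx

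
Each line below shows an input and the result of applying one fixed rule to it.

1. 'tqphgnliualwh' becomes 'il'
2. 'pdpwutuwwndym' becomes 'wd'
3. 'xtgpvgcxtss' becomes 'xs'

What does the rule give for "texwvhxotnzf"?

The rule is to keep one character in every 3, starting at position 2 (positions 2nd, 5th, 8th, ...), then keep only the last 2 characters.
Applying both steps to "texwvhxotnzf": "evoz", then "oz".
(Check on "pdpwutuwwndym": → "duwd" → "wd" ✓)

oz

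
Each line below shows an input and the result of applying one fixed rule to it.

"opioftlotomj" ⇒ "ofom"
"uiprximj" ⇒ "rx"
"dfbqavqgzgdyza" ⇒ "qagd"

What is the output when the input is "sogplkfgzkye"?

Looking at the pairs, the operation is to swap each adjacent pair of characters (1↔2, 3↔4, ...), then keep one character in every 3, starting at position 3 (positions 3rd, 6th, 9th, ...).
Applying both steps to "sogplkfgzkye": "ospgklgfkzey", then "plky".

plky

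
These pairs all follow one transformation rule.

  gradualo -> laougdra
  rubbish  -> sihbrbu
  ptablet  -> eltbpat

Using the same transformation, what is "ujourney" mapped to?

enyruujo

What's happening: move the last 2 characters to the front (rotate right by 2), then take characters alternately from the front and the back (1st, last, 2nd, 2nd-last, ...).
On "ujourney": the first step gives "eyujourn", and the second then gives "enyruujo".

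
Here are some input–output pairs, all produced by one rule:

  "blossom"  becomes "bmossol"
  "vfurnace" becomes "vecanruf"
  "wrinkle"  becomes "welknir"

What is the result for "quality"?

qytilau

Rule — move the first character to the end, then reverse the string.
For "quality", step one produces "ualityq"; step two turns that into "qytilau".
(Check on "wrinkle": → "rinklew" → "welknir" ✓)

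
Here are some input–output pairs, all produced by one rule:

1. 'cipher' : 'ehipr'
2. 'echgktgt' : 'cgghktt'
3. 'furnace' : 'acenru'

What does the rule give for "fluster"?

The rule is to delete the first character, then sort the characters into alphabetical order.
On "fluster" that produces "elrstu".
(Check on "echgktgt": → "chgktgt" → "cgghktt" ✓)

elrstu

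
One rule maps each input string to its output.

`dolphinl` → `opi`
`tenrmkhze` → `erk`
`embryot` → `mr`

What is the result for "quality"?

The rule is to keep every other character starting from the second (positions 2nd, 4th, 6th, ...), then delete the last character.
Working it through for "quality": intermediate "ult", final "ul".

ul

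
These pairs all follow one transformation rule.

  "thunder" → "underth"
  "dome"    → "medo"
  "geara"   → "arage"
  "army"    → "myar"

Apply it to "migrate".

gratemi

The pattern: move the first 2 characters to the end (rotate left by 2).
For "migrate" the result is "gratemi".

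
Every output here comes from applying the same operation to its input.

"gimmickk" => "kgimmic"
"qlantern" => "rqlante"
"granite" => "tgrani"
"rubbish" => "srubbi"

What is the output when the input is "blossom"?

Rule — delete the last character, then move the last character to the front.
Starting from "blossom": after the first operation, "blosso"; after the second, "obloss".

obloss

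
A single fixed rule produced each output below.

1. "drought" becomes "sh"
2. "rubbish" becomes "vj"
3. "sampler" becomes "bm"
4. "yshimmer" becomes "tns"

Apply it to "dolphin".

pi

What's happening: shift every letter 1 place forward in the alphabet (wrapping around), then keep one character in every 3, starting at position 2 (positions 2nd, 5th, 8th, ...).
Working it through for "dolphin": intermediate "epmqijo", final "pi".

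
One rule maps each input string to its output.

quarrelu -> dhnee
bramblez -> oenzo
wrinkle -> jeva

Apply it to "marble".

zne

The rule is to shift every letter 13 places forward in the alphabet (wrapping around) — i.e. ROT13, then delete the last 3 characters.
Starting from "marble": after the first operation, "zneoyr"; after the second, "zne".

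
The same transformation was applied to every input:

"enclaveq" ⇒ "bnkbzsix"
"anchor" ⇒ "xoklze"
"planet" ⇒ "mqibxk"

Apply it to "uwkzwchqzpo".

The rule is to take characters alternately from the front and the back (1st, last, 2nd, 2nd-last, ...), then shift every letter 3 places backward in the alphabet (wrapping around).
On "uwkzwchqzpo": the first step gives "uowpkzzqwhc", and the second then gives "rltmhwwntez".

rltmhwwntez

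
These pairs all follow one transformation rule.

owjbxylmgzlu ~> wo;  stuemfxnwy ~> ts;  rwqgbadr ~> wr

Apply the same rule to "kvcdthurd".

Looking at the pairs, the operation is to swap each adjacent pair of characters (1↔2, 3↔4, ...), then keep only the first 2 characters.
Applying both steps to "kvcdthurd": "vkdchtrud", then "vk".
(Check on "stuemfxnwy": → "tseufmnxyw" → "ts" ✓)

vk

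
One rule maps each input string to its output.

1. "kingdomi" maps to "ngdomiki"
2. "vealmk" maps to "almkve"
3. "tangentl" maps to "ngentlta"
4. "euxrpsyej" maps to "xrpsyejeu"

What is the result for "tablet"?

bletta

Each output is the input with this applied: move the first 2 characters to the end (rotate left by 2).
So "tablet" becomes "bletta".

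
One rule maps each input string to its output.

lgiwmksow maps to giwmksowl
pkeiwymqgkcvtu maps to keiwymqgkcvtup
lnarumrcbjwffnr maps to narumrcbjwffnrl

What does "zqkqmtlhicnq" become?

Looking at the pairs, the operation is to move the first character to the end.
So "zqkqmtlhicnq" becomes "qkqmtlhicnqz".

qkqmtlhicnqz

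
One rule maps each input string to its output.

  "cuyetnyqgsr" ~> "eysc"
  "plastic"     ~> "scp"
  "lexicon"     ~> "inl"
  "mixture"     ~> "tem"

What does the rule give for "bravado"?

Rule — keep one character in every 3, starting at position 1 (positions 1st, 4th, 7th, ...), then move the first character to the end.
Applying both steps to "bravado": "bvo", then "vob".

vob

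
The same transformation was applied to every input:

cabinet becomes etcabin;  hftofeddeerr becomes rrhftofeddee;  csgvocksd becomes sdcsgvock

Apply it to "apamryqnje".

The pattern: move the last 2 characters to the front (rotate right by 2).
Doing the same to "apamryqnje": "jeapamryqn".

jeapamryqn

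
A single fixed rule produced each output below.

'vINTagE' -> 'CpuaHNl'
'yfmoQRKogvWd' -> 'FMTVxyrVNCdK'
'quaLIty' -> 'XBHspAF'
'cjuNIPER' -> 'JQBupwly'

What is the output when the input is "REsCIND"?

ylZjpuk

The pattern: flip the case of every letter, then shift every letter 7 places forward in the alphabet (wrapping around).
On "REsCIND": the first step gives "reScind", and the second then gives "ylZjpuk".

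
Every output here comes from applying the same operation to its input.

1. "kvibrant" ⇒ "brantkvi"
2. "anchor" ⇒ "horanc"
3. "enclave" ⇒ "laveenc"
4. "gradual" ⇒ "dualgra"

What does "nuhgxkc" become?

gxkcnuh

The transformation: move the first 3 characters to the end (rotate left by 3).
"nuhgxkc" → "gxkcnuh".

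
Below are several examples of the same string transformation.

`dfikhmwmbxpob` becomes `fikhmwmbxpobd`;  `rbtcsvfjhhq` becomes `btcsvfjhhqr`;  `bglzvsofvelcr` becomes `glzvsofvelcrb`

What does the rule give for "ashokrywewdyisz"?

shokrywewdyisza

The rule is to move the first character to the end.
On "ashokrywewdyisz" that produces "shokrywewdyisza".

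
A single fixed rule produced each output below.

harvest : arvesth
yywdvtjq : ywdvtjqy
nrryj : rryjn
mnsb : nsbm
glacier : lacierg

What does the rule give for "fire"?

What's happening: move the first character to the end.
So "fire" becomes "iref".

iref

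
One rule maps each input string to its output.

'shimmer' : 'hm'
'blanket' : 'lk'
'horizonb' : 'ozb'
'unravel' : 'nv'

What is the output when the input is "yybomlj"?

ym

Rule — keep one character in every 3, starting at position 2 (positions 2nd, 5th, 8th, ...).
So "yybomlj" becomes "ym".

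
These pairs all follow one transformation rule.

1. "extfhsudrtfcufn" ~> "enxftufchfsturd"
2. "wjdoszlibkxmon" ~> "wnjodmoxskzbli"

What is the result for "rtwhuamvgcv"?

rvtcwghvuma

What's happening: take characters alternately from the front and the back (1st, last, 2nd, 2nd-last, ...).
"rtwhuamvgcv" → "rvtcwghvuma".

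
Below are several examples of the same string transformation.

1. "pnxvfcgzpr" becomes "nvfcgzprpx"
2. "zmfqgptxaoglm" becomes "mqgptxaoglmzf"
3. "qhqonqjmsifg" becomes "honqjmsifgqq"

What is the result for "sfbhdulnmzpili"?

The pattern: move the first 2 characters to the end (rotate left by 2), then swap the first and last characters.
For "sfbhdulnmzpili", step one produces "bhdulnmzpilisf"; step two turns that into "fhdulnmzpilisb".

fhdulnmzpilisb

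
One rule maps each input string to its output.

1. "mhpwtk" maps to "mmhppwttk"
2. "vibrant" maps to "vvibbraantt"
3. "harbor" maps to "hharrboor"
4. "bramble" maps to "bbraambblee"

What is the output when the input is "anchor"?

Rule — repeat every character 3 times, then keep every other character starting from the first (positions 1st, 3rd, 5th, ...).
Applying both steps to "anchor": "aaannnccchhhooorrr", then "aancchoor".

aancchoor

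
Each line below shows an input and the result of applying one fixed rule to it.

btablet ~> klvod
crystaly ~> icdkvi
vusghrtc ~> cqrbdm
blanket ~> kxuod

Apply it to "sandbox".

In each case the input is transformed by: shift every letter 10 places forward in the alphabet (wrapping around), then delete the first 2 characters.
"sandbox" → "ckxnlyh" → "xnlyh".

xnlyh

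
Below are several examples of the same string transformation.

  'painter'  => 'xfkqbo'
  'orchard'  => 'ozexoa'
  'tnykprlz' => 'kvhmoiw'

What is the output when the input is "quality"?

rxifqv

The pattern: delete the first character, then shift every letter 3 places backward in the alphabet (wrapping around).
Applying that to "quality" gives "rxifqv".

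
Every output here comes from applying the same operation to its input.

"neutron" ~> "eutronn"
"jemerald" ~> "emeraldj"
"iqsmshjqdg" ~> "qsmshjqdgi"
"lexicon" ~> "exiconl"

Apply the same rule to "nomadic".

The rule is to move the first character to the end.
For "nomadic" the result is "omadicn".

omadicn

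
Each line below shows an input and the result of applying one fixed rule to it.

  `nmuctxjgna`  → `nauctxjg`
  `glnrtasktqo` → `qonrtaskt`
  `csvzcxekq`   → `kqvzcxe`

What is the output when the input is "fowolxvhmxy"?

Each output is the input with this applied: delete the first 2 characters, then move the last 2 characters to the front (rotate right by 2).
Starting from "fowolxvhmxy": after the first operation, "wolxvhmxy"; after the second, "xywolxvhm".

xywolxvhm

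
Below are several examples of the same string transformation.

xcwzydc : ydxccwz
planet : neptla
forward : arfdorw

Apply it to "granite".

itgeran

What's happening: swap the first and last characters, then move the last 3 characters to the front (rotate right by 3).
On "granite": the first step gives "eranitg", and the second then gives "itgeran".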